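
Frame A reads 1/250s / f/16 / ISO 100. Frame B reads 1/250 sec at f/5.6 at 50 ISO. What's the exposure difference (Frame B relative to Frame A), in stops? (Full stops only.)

Aperture: f/16 → f/11 → f/8 → f/5.6 — 3 stops wider (brighter).
Shutter speed: unchanged.
ISO: 100 → 50 — 1 stop lower (darker).
Net: +3 −1 = +2 stops.

2 stops brighter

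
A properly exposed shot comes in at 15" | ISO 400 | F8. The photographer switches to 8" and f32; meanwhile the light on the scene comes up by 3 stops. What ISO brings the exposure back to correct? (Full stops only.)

ISO 1600

Scene light: 3 stops brighter.
Shutter speed: 15 → 8 — 1 stop shorter (darker).
Aperture: f/8 → f/11 → f/16 → f/22 → f/32 — 4 stops smaller aperture (darker).
Net so far: 2 stops darker. ISO: 400 → 800 → 1600.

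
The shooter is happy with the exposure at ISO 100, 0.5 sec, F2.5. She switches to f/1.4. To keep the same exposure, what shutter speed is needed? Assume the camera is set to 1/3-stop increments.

1/6s

Aperture: f/2.5 → f/2.2 → f/2 → f/1.8 → f/1.6 → f/1.4 — 1 2/3 stops larger aperture (brighter).
Need 1 2/3 stops darker from the shutter speed: 0.5 → 0.4 → 0.3 → 1/4 → 1/5 → 1/6.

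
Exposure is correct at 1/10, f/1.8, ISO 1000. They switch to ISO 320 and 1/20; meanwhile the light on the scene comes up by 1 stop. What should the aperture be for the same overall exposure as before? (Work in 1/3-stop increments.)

f/1.0

Scene light: 1 stop brighter.
ISO: 1000 → 800 → 640 → 500 → 400 → 320 — 1 2/3 stops lower (darker).
Shutter speed: 1/10 → 1/13 → 1/15 → 1/20 — 1 stop faster (darker).
Net so far: 1 2/3 stops darker. Aperture: f/1.8 → f/1.6 → f/1.4 → f/1.2 → f/1.1 → f/1.0.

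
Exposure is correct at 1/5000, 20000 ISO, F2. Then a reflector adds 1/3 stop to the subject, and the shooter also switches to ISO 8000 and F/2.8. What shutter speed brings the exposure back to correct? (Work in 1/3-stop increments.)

Scene light: 1/3 stop brighter.
ISO: 20000 → 16000 → 12800 → 10000 → 8000 — 1 1/3 stops lower (darker).
Aperture: f/2 → f/2.2 → f/2.5 → f/2.8 — 1 stop narrower (darker).
Net so far: 2 stops darker. Shutter speed: 1/5000 → 1/4000 → 1/3200 → 1/2500 → 1/2000 → 1/1600 → 1/1250.

1/1250s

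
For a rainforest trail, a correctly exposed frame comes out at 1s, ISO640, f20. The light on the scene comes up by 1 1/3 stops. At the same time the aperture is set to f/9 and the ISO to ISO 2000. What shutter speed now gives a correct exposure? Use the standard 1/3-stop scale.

1/40s

Scene light: 1 1/3 stops brighter.
Aperture: f/20 → f/18 → f/16 → f/14 → f/13 → f/11 → f/10 → f/9 — 2 1/3 stops larger aperture (brighter).
ISO: 640 → 800 → 1000 → 1250 → 1600 → 2000 — 1 2/3 stops higher (brighter).
Net so far: 5 1/3 stops brighter. Shutter speed: 1 → 0.8 → 0.6 → 0.5 → 0.4 → 0.3 → 1/4 → 1/5 → 1/6 → 1/8 → 1/10 → 1/13 → 1/15 → 1/20 → 1/25 → 1/30 → 1/40.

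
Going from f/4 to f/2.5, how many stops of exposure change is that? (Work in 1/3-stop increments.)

1 1/3 stops

f/4 → f/3.5 → f/3.2 → f/2.8 → f/2.5 — count the steps: 4 third-stops = 1 1/3 stops.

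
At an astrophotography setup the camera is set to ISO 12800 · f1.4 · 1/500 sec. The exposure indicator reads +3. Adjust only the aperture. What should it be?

Overexposed by 3 stops → need 3 stops darker.
Aperture: f/1.4 → f/2 → f/2.8 → f/4.

f/4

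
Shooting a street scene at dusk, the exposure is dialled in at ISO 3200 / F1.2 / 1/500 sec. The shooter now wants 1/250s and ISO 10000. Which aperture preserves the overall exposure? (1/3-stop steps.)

Shutter speed: 1/500 → 1/400 → 1/320 → 1/250 — 1 stop longer (brighter).
ISO: 3200 → 4000 → 5000 → 6400 → 8000 → 10000 — 1 2/3 stops raised (brighter).
Net change so far: 2 2/3 stops brighter. Offset with the aperture: f/1.2 → f/1.4 → f/1.6 → f/1.8 → f/2 → f/2.2 → f/2.5 → f/2.8 → f/3.2.

f/3.2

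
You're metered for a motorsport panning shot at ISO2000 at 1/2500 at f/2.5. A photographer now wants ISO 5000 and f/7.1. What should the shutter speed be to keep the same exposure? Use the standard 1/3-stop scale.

ISO: 2000 → 2500 → 3200 → 4000 → 5000 — 1 1/3 stops raised (brighter).
Aperture: f/2.5 → f/2.8 → f/3.2 → f/3.5 → f/4 → f/4.5 → f/5 → f/5.6 → f/6.3 → f/7.1 — 3 stops smaller aperture (darker).
Net change so far: 1 2/3 stops darker. Offset with the shutter speed: 1/2500 → 1/2000 → 1/1600 → 1/1250 → 1/1000 → 1/800.

1/800s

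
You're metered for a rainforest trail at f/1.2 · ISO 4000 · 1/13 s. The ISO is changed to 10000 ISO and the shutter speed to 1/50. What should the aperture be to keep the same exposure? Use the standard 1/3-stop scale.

ISO: 4000 → 5000 → 6400 → 8000 → 10000 — 1 1/3 stops higher (brighter).
Shutter speed: 1/13 → 1/15 → 1/20 → 1/25 → 1/30 → 1/40 → 1/50 — 2 stops shorter (darker).
Net change so far: 2/3 stop darker. Offset with the aperture: f/1.2 → f/1.1 → f/1.0.

f/1.0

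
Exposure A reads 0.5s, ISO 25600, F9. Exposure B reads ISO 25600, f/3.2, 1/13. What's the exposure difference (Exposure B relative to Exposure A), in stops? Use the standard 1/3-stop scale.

Aperture: f/9 → f/8 → f/7.1 → f/6.3 → f/5.6 → f/5 → f/4.5 → f/4 → f/3.5 → f/3.2 — 3 stops wider (brighter).
Shutter speed: 0.5 → 0.4 → 0.3 → 1/4 → 1/5 → 1/6 → 1/8 → 1/10 → 1/13 — 2 2/3 stops faster (darker).
ISO: unchanged.
Net: +3 −2 2/3 = +1/3 stops.

1/3 stop brighter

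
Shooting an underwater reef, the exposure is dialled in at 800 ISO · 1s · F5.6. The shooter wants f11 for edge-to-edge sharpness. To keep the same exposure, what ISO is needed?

ISO 3200

Aperture: f/5.6 → f/8 → f/11 — 2 stops smaller aperture (darker).
Need 2 stops brighter from the ISO: 800 → 1600 → 3200.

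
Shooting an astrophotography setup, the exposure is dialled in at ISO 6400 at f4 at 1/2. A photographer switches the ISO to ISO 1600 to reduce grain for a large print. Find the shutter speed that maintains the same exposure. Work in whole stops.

2 s

ISO: 6400 → 3200 → 1600 — 2 stops dropped (darker).
Need 2 stops brighter from the shutter speed: 1/2 → 1 → 2.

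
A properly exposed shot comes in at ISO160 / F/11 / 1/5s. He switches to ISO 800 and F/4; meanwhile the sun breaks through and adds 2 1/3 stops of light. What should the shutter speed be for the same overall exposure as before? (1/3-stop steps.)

Scene light: 2 1/3 stops brighter.
ISO: 160 → 200 → 250 → 320 → 400 → 500 → 640 → 800 — 2 1/3 stops higher (brighter).
Aperture: f/11 → f/10 → f/9 → f/8 → f/7.1 → f/6.3 → f/5.6 → f/5 → f/4.5 → f/4 — 3 stops wider (brighter).
Net so far: 7 2/3 stops brighter. Shutter speed: 1/5 → 1/6 → 1/8 → 1/10 → 1/13 → 1/15 → 1/20 → 1/25 → 1/30 → 1/40 → 1/50 → 1/60 → 1/80 → 1/100 → 1/125 → 1/160 → 1/200 → 1/250 → 1/320 → 1/400 → 1/500 → 1/640 → 1/800 → 1/1000.

1/1000s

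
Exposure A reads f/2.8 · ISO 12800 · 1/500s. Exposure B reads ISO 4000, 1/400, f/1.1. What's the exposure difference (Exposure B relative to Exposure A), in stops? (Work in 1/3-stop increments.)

1 1/3 stops brighter

Aperture: f/2.8 → f/2.5 → f/2.2 → f/2 → f/1.8 → f/1.6 → f/1.4 → f/1.2 → f/1.1 — 2 2/3 stops larger aperture (brighter).
Shutter speed: 1/500 → 1/400 — 1/3 stop longer (brighter).
ISO: 12800 → 10000 → 8000 → 6400 → 5000 → 4000 — 1 2/3 stops lower (darker).
Net: +2 2/3 +1/3 −1 2/3 = +1 1/3 stops.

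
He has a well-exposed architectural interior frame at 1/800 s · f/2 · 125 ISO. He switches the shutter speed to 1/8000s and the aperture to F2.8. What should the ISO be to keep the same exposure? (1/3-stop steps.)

Shutter speed: 1/800 → 1/1000 → 1/1250 → 1/1600 → 1/2000 → 1/2500 → 1/3200 → 1/4000 → 1/5000 → 1/6400 → 1/8000 — 3 1/3 stops faster (darker).
Aperture: f/2 → f/2.2 → f/2.5 → f/2.8 — 1 stop smaller aperture (darker).
Net change so far: 4 1/3 stops darker. Offset with the ISO: 125 → 160 → 200 → 250 → 320 → 400 → 500 → 640 → 800 → 1000 → 1250 → 1600 → 2000 → 2500.

ISO 2500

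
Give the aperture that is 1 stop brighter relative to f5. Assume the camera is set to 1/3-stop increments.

f/3.5

Aperture: f/5 → f/4.5 → f/4 → f/3.5 — 1 stop opened up (brighter).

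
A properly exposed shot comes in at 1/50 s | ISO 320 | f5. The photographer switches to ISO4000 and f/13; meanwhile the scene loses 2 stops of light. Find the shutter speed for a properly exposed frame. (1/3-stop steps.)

1/25s

Scene light: 2 stops darker.
ISO: 320 → 400 → 500 → 640 → 800 → 1000 → 1250 → 1600 → 2000 → 2500 → 3200 → 4000 — 3 2/3 stops higher (brighter).
Aperture: f/5 → f/5.6 → f/6.3 → f/7.1 → f/8 → f/9 → f/10 → f/11 → f/13 — 2 2/3 stops stopped down (darker).
Net so far: 1 stop darker. Shutter speed: 1/50 → 1/40 → 1/30 → 1/25.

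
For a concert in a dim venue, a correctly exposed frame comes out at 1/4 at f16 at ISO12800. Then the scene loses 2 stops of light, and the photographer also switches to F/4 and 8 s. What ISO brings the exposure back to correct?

Scene light: 2 stops darker.
Aperture: f/16 → f/11 → f/8 → f/5.6 → f/4 — 4 stops larger aperture (brighter).
Shutter speed: 1/4 → 1/2 → 1 → 2 → 4 → 8 — 5 stops longer (brighter).
Net so far: 7 stops brighter. ISO: 12800 → 6400 → 3200 → 1600 → 800 → 400 → 200 → 100.

ISO 100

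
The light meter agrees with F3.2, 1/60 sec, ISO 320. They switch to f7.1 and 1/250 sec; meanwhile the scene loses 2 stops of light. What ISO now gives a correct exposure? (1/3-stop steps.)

ISO 25600

Scene light: 2 stops darker.
Aperture: f/3.2 → f/3.5 → f/4 → f/4.5 → f/5 → f/5.6 → f/6.3 → f/7.1 — 2 1/3 stops narrower (darker).
Shutter speed: 1/60 → 1/80 → 1/100 → 1/125 → 1/160 → 1/200 → 1/250 — 2 stops faster (darker).
Net so far: 6 1/3 stops darker. ISO: 320 → 400 → 500 → 640 → 800 → 1000 → 1250 → 1600 → 2000 → 2500 → 3200 → 4000 → 5000 → 6400 → 8000 → 10000 → 12800 → 16000 → 20000 → 25600.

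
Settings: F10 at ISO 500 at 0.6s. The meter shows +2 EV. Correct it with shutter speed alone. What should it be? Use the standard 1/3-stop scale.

1/6s

Overexposed by 2 stops → need 2 stops darker.
Shutter speed: 0.6 → 0.5 → 0.4 → 0.3 → 1/4 → 1/5 → 1/6.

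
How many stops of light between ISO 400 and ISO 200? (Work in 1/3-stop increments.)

400 → 320 → 250 → 200 — count the steps: 3 third-stops = 1 stop.

1 stop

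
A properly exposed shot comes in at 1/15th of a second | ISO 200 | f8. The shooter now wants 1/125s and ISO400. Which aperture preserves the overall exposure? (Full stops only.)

f/4

Shutter speed: 1/15 → 1/30 → 1/60 → 1/125 — 3 stops shorter (darker).
ISO: 200 → 400 — 1 stop higher (brighter).
Net change so far: 2 stops darker. Offset with the aperture: f/8 → f/5.6 → f/4.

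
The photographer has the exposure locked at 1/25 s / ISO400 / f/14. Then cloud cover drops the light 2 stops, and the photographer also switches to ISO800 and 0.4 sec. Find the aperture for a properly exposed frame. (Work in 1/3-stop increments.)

Scene light: 2 stops darker.
ISO: 400 → 500 → 640 → 800 — 1 stop higher (brighter).
Shutter speed: 1/25 → 1/20 → 1/15 → 1/13 → 1/10 → 1/8 → 1/6 → 1/5 → 1/4 → 0.3 → 0.4 — 3 1/3 stops longer (brighter).
Net so far: 2 1/3 stops brighter. Aperture: f/14 → f/16 → f/18 → f/20 → f/22 → f/25 → f/29 → f/32.

f/32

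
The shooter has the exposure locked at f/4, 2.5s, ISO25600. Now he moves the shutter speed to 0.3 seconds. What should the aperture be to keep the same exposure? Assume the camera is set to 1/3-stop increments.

Shutter speed: 2.5 → 2 → 1.6 → 1.3 → 1 → 0.8 → 0.6 → 0.5 → 0.4 → 0.3 — 3 stops shorter (darker).
Need 3 stops brighter from the aperture: f/4 → f/3.5 → f/3.2 → f/2.8 → f/2.5 → f/2.2 → f/2 → f/1.8 → f/1.6 → f/1.4.

f/1.4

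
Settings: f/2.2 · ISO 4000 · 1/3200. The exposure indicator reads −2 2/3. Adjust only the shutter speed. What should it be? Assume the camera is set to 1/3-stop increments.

Underexposed by 2 2/3 stops → need 2 2/3 stops brighter.
Shutter speed: 1/3200 → 1/2500 → 1/2000 → 1/1600 → 1/1250 → 1/1000 → 1/800 → 1/640 → 1/500.

1/500s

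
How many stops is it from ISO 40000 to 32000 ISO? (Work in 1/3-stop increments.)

40000 → 32000 — count the steps: 1 third-stops = 1/3 stop.

1/3 stop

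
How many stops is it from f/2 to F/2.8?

f/2 → f/2.8 — count the steps: 1 stop.

1 stop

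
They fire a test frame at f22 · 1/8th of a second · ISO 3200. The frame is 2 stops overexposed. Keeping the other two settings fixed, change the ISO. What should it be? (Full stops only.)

ISO 800

Overexposed by 2 stops → need 2 stops darker.
ISO: 3200 → 1600 → 800.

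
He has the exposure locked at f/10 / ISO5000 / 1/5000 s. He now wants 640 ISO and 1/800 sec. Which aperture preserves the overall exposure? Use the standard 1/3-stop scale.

ISO: 5000 → 4000 → 3200 → 2500 → 2000 → 1600 → 1250 → 1000 → 800 → 640 — 3 stops dropped (darker).
Shutter speed: 1/5000 → 1/4000 → 1/3200 → 1/2500 → 1/2000 → 1/1600 → 1/1250 → 1/1000 → 1/800 — 2 2/3 stops longer (brighter).
Net change so far: 1/3 stop darker. Offset with the aperture: f/10 → f/9.

f/9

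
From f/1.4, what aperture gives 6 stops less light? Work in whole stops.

Aperture: f/1.4 → f/2 → f/2.8 → f/4 → f/5.6 → f/8 → f/11 — 6 stops smaller aperture (darker).

f/11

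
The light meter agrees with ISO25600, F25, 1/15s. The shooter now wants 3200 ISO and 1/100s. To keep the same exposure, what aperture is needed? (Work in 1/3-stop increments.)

ISO: 25600 → 20000 → 16000 → 12800 → 10000 → 8000 → 6400 → 5000 → 4000 → 3200 — 3 stops dropped (darker).
Shutter speed: 1/15 → 1/20 → 1/25 → 1/30 → 1/40 → 1/50 → 1/60 → 1/80 → 1/100 — 2 2/3 stops shorter (darker).
Net change so far: 5 2/3 stops darker. Offset with the aperture: f/25 → f/22 → f/20 → f/18 → f/16 → f/14 → f/13 → f/11 → f/10 → f/9 → f/8 → f/7.1 → f/6.3 → f/5.6 → f/5 → f/4.5 → f/4 → f/3.5.

f/3.5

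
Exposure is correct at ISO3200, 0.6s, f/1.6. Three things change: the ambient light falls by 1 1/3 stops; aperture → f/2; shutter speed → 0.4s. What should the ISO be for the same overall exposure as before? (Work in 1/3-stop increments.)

ISO 20000

Scene light: 1 1/3 stops darker.
Aperture: f/1.6 → f/1.8 → f/2 — 2/3 stop smaller aperture (darker).
Shutter speed: 0.6 → 0.5 → 0.4 — 2/3 stop faster (darker).
Net so far: 2 2/3 stops darker. ISO: 3200 → 4000 → 5000 → 6400 → 8000 → 10000 → 12800 → 16000 → 20000.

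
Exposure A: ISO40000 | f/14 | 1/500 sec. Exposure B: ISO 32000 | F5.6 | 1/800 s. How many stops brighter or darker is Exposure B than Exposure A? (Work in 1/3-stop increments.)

1 2/3 stops brighter

Aperture: f/14 → f/13 → f/11 → f/10 → f/9 → f/8 → f/7.1 → f/6.3 → f/5.6 — 2 2/3 stops wider (brighter).
Shutter speed: 1/500 → 1/640 → 1/800 — 2/3 stop shorter (darker).
ISO: 40000 → 32000 — 1/3 stop dropped (darker).
Net: +2 2/3 −2/3 −1/3 = +1 2/3 stops.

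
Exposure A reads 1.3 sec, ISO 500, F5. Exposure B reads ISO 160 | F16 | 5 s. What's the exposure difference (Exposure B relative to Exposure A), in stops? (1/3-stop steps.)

Aperture: f/5 → f/5.6 → f/6.3 → f/7.1 → f/8 → f/9 → f/10 → f/11 → f/13 → f/14 → f/16 — 3 1/3 stops narrower (darker).
Shutter speed: 1.3 → 1.6 → 2 → 2.5 → 3.2 → 4 → 5 — 2 stops longer (brighter).
ISO: 500 → 400 → 320 → 250 → 200 → 160 — 1 2/3 stops dropped (darker).
Net: −3 1/3 +2 −1 2/3 = −3 stops.

3 stops darker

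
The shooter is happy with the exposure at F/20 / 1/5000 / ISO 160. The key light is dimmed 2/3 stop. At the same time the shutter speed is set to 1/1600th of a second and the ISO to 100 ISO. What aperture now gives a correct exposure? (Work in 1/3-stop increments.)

f/22

Scene light: 2/3 stop darker.
Shutter speed: 1/5000 → 1/4000 → 1/3200 → 1/2500 → 1/2000 → 1/1600 — 1 2/3 stops slower (brighter).
ISO: 160 → 125 → 100 — 2/3 stop dropped (darker).
Net so far: 1/3 stop brighter. Aperture: f/20 → f/22.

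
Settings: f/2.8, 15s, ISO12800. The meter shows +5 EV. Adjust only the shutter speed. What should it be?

1/2s

Overexposed by 5 stops → need 5 stops darker.
Shutter speed: 15 → 8 → 4 → 2 → 1 → 1/2.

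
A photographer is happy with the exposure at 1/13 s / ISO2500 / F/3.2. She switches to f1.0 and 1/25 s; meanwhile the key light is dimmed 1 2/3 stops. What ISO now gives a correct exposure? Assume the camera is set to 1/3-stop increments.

Scene light: 1 2/3 stops darker.
Aperture: f/3.2 → f/2.8 → f/2.5 → f/2.2 → f/2 → f/1.8 → f/1.6 → f/1.4 → f/1.2 → f/1.1 → f/1.0 — 3 1/3 stops opened up (brighter).
Shutter speed: 1/13 → 1/15 → 1/20 → 1/25 — 1 stop faster (darker).
Net so far: 2/3 stop brighter. ISO: 2500 → 2000 → 1600.

ISO 1600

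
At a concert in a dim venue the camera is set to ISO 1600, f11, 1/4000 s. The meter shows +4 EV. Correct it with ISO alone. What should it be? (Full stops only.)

ISO 100

Overexposed by 4 stops → need 4 stops darker.
ISO: 1600 → 800 → 400 → 200 → 100.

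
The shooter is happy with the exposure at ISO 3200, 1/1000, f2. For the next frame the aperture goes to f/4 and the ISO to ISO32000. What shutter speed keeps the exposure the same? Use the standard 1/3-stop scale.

1/2500s

Aperture: f/2 → f/2.2 → f/2.5 → f/2.8 → f/3.2 → f/3.5 → f/4 — 2 stops stopped down (darker).
ISO: 3200 → 4000 → 5000 → 6400 → 8000 → 10000 → 12800 → 16000 → 20000 → 25600 → 32000 — 3 1/3 stops raised (brighter).
Net change so far: 1 1/3 stops brighter. Offset with the shutter speed: 1/1000 → 1/1250 → 1/1600 → 1/2000 → 1/2500.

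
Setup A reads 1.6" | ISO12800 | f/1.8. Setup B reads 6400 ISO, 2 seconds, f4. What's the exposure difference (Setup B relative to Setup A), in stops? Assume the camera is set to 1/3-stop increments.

3 stops darker

Aperture: f/1.8 → f/2 → f/2.2 → f/2.5 → f/2.8 → f/3.2 → f/3.5 → f/4 — 2 1/3 stops stopped down (darker).
Shutter speed: 1.6 → 2 — 1/3 stop slower (brighter).
ISO: 12800 → 10000 → 8000 → 6400 — 1 stop dropped (darker).
Net: −2 1/3 +1/3 −1 = −3 stops.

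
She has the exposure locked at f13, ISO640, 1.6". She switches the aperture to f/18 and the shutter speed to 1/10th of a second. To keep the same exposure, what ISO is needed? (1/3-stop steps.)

Aperture: f/13 → f/14 → f/16 → f/18 — 1 stop stopped down (darker).
Shutter speed: 1.6 → 1.3 → 1 → 0.8 → 0.6 → 0.5 → 0.4 → 0.3 → 1/4 → 1/5 → 1/6 → 1/8 → 1/10 — 4 stops shorter (darker).
Net change so far: 5 stops darker. Offset with the ISO: 640 → 800 → 1000 → 1250 → 1600 → 2000 → 2500 → 3200 → 4000 → 5000 → 6400 → 8000 → 10000 → 12800 → 16000 → 20000.

ISO 20000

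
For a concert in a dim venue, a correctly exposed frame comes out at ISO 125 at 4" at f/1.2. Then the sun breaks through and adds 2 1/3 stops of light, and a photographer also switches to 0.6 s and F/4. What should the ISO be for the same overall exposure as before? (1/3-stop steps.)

Scene light: 2 1/3 stops brighter.
Shutter speed: 4 → 3.2 → 2.5 → 2 → 1.6 → 1.3 → 1 → 0.8 → 0.6 — 2 2/3 stops shorter (darker).
Aperture: f/1.2 → f/1.4 → f/1.6 → f/1.8 → f/2 → f/2.2 → f/2.5 → f/2.8 → f/3.2 → f/3.5 → f/4 — 3 1/3 stops narrower (darker).
Net so far: 3 2/3 stops darker. ISO: 125 → 160 → 200 → 250 → 320 → 400 → 500 → 640 → 800 → 1000 → 1250 → 1600.

ISO 1600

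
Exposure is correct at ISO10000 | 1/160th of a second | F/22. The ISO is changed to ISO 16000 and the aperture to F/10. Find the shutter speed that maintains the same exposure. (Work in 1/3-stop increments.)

1/1250s

ISO: 10000 → 12800 → 16000 — 2/3 stop raised (brighter).
Aperture: f/22 → f/20 → f/18 → f/16 → f/14 → f/13 → f/11 → f/10 — 2 1/3 stops larger aperture (brighter).
Net change so far: 3 stops brighter. Offset with the shutter speed: 1/160 → 1/200 → 1/250 → 1/320 → 1/400 → 1/500 → 1/640 → 1/800 → 1/1000 → 1/1250.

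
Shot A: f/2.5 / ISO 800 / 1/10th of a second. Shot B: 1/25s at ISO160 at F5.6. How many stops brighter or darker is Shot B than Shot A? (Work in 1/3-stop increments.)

Aperture: f/2.5 → f/2.8 → f/3.2 → f/3.5 → f/4 → f/4.5 → f/5 → f/5.6 — 2 1/3 stops smaller aperture (darker).
Shutter speed: 1/10 → 1/13 → 1/15 → 1/20 → 1/25 — 1 1/3 stops shorter (darker).
ISO: 800 → 640 → 500 → 400 → 320 → 250 → 200 → 160 — 2 1/3 stops lower (darker).
Net: −2 1/3 −1 1/3 −2 1/3 = −6 stops.

6 stops darker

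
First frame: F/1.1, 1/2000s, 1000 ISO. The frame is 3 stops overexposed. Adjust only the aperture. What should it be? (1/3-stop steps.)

Overexposed by 3 stops → need 3 stops darker.
Aperture: f/1.1 → f/1.2 → f/1.4 → f/1.6 → f/1.8 → f/2 → f/2.2 → f/2.5 → f/2.8 → f/3.2.

f/3.2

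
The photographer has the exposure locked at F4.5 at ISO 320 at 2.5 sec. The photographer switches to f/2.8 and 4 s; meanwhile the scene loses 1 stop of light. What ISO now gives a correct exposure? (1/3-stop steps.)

ISO 160

Scene light: 1 stop darker.
Aperture: f/4.5 → f/4 → f/3.5 → f/3.2 → f/2.8 — 1 1/3 stops wider (brighter).
Shutter speed: 2.5 → 3.2 → 4 — 2/3 stop slower (brighter).
Net so far: 1 stop brighter. ISO: 320 → 250 → 200 → 160.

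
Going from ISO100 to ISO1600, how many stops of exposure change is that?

100 → 200 → 400 → 800 → 1600 — count the steps: 4 stops.

4 stops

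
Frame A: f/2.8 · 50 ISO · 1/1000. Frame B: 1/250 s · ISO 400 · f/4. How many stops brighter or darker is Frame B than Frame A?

4 stops brighter

Aperture: f/2.8 → f/4 — 1 stop stopped down (darker).
Shutter speed: 1/1000 → 1/500 → 1/250 — 2 stops longer (brighter).
ISO: 50 → 100 → 200 → 400 — 3 stops higher (brighter).
Net: −1 +2 +3 = +4 stops.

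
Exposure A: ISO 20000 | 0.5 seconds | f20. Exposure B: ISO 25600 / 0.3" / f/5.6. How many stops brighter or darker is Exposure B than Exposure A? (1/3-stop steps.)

Aperture: f/20 → f/18 → f/16 → f/14 → f/13 → f/11 → f/10 → f/9 → f/8 → f/7.1 → f/6.3 → f/5.6 — 3 2/3 stops opened up (brighter).
Shutter speed: 0.5 → 0.4 → 0.3 — 2/3 stop faster (darker).
ISO: 20000 → 25600 — 1/3 stop raised (brighter).
Net: +3 2/3 −2/3 +1/3 = +3 1/3 stops.

3 1/3 stops brighter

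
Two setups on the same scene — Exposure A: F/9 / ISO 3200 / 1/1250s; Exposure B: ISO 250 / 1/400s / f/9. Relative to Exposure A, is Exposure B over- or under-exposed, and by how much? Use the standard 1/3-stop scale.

2 stops darker

Aperture: unchanged.
Shutter speed: 1/1250 → 1/1000 → 1/800 → 1/640 → 1/500 → 1/400 — 1 2/3 stops slower (brighter).
ISO: 3200 → 2500 → 2000 → 1600 → 1250 → 1000 → 800 → 640 → 500 → 400 → 320 → 250 — 3 2/3 stops dropped (darker).
Net: +1 2/3 −3 2/3 = −2 stops.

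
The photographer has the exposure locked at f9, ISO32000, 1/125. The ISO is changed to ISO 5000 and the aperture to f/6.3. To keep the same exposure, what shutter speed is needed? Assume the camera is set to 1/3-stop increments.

1/40s

ISO: 32000 → 25600 → 20000 → 16000 → 12800 → 10000 → 8000 → 6400 → 5000 — 2 2/3 stops dropped (darker).
Aperture: f/9 → f/8 → f/7.1 → f/6.3 — 1 stop larger aperture (brighter).
Net change so far: 1 2/3 stops darker. Offset with the shutter speed: 1/125 → 1/100 → 1/80 → 1/60 → 1/50 → 1/40.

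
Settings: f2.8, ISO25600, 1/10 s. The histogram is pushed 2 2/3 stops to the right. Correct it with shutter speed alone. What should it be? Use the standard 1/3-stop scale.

Overexposed by 2 2/3 stops → need 2 2/3 stops darker.
Shutter speed: 1/10 → 1/13 → 1/15 → 1/20 → 1/25 → 1/30 → 1/40 → 1/50 → 1/60.

1/60s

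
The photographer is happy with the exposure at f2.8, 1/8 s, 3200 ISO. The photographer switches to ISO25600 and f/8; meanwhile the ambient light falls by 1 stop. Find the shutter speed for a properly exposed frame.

Scene light: 1 stop darker.
ISO: 3200 → 6400 → 12800 → 25600 — 3 stops raised (brighter).
Aperture: f/2.8 → f/4 → f/5.6 → f/8 — 3 stops stopped down (darker).
Net so far: 1 stop darker. Shutter speed: 1/8 → 1/4.

1/4s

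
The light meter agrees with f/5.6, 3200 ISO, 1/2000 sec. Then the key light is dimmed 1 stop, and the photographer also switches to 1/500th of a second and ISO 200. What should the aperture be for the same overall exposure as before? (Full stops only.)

Scene light: 1 stop darker.
Shutter speed: 1/2000 → 1/1000 → 1/500 — 2 stops longer (brighter).
ISO: 3200 → 1600 → 800 → 400 → 200 — 4 stops lower (darker).
Net so far: 3 stops darker. Aperture: f/5.6 → f/4 → f/2.8 → f/2.

f/2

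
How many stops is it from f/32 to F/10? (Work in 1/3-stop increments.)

3 1/3 stops

f/32 → f/29 → f/25 → f/22 → f/20 → f/18 → f/16 → f/14 → f/13 → f/11 → f/10 — count the steps: 10 third-stops = 3 1/3 stops.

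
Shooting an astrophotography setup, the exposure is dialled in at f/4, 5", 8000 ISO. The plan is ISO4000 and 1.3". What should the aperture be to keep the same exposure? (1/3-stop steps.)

ISO: 8000 → 6400 → 5000 → 4000 — 1 stop lower (darker).
Shutter speed: 5 → 4 → 3.2 → 2.5 → 2 → 1.6 → 1.3 — 2 stops shorter (darker).
Net change so far: 3 stops darker. Offset with the aperture: f/4 → f/3.5 → f/3.2 → f/2.8 → f/2.5 → f/2.2 → f/2 → f/1.8 → f/1.6 → f/1.4.

f/1.4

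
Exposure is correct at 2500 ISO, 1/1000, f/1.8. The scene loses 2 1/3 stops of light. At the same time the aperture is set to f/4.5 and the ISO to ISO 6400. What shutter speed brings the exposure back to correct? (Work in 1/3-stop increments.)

1/80s

Scene light: 2 1/3 stops darker.
Aperture: f/1.8 → f/2 → f/2.2 → f/2.5 → f/2.8 → f/3.2 → f/3.5 → f/4 → f/4.5 — 2 2/3 stops narrower (darker).
ISO: 2500 → 3200 → 4000 → 5000 → 6400 — 1 1/3 stops raised (brighter).
Net so far: 3 2/3 stops darker. Shutter speed: 1/1000 → 1/800 → 1/640 → 1/500 → 1/400 → 1/320 → 1/250 → 1/200 → 1/160 → 1/125 → 1/100 → 1/80.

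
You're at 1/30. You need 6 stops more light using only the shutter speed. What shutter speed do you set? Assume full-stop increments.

2 s

Shutter speed: 1/30 → 1/15 → 1/8 → 1/4 → 1/2 → 1 → 2 — 6 stops slower (brighter).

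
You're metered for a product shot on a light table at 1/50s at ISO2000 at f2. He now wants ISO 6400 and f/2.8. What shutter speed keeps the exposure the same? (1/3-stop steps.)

ISO: 2000 → 2500 → 3200 → 4000 → 5000 → 6400 — 1 2/3 stops higher (brighter).
Aperture: f/2 → f/2.2 → f/2.5 → f/2.8 — 1 stop narrower (darker).
Net change so far: 2/3 stop brighter. Offset with the shutter speed: 1/50 → 1/60 → 1/80.

1/80s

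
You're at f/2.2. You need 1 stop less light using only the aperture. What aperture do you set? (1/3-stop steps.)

Aperture: f/2.2 → f/2.5 → f/2.8 → f/3.2 — 1 stop smaller aperture (darker).

f/3.2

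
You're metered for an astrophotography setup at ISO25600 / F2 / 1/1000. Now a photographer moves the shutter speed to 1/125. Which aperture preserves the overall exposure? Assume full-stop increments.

f/5.6

Shutter speed: 1/1000 → 1/500 → 1/250 → 1/125 — 3 stops longer (brighter).
Need 3 stops darker from the aperture: f/2 → f/2.8 → f/4 → f/5.6.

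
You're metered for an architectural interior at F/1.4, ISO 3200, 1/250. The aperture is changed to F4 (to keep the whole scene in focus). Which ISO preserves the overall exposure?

ISO 25600

Aperture: f/1.4 → f/2 → f/2.8 → f/4 — 3 stops narrower (darker).
Need 3 stops brighter from the ISO: 3200 → 6400 → 12800 → 25600.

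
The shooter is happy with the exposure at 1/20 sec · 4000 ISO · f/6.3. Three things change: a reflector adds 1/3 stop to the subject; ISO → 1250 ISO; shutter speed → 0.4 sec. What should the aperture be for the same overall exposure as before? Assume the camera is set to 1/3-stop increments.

Scene light: 1/3 stop brighter.
ISO: 4000 → 3200 → 2500 → 2000 → 1600 → 1250 — 1 2/3 stops lower (darker).
Shutter speed: 1/20 → 1/15 → 1/13 → 1/10 → 1/8 → 1/6 → 1/5 → 1/4 → 0.3 → 0.4 — 3 stops slower (brighter).
Net so far: 1 2/3 stops brighter. Aperture: f/6.3 → f/7.1 → f/8 → f/9 → f/10 → f/11.

f/11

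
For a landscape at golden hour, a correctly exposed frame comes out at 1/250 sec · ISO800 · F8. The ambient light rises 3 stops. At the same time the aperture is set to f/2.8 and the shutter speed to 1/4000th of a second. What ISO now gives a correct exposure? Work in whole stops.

Scene light: 3 stops brighter.
Aperture: f/8 → f/5.6 → f/4 → f/2.8 — 3 stops wider (brighter).
Shutter speed: 1/250 → 1/500 → 1/1000 → 1/2000 → 1/4000 — 4 stops shorter (darker).
Net so far: 2 stops brighter. ISO: 800 → 400 → 200.

ISO 200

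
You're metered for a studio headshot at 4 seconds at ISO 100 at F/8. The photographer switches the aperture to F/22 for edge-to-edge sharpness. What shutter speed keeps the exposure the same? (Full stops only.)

Aperture: f/8 → f/11 → f/16 → f/22 — 3 stops smaller aperture (darker).
Need 3 stops brighter from the shutter speed: 4 → 8 → 15 → 30.

30 s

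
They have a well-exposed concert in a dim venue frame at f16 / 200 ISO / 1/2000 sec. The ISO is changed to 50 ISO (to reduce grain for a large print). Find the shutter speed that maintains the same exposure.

1/500s

ISO: 200 → 100 → 50 — 2 stops lower (darker).
Need 2 stops brighter from the shutter speed: 1/2000 → 1/1000 → 1/500.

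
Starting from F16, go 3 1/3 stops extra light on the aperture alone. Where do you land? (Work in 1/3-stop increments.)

f/5

Aperture: f/16 → f/14 → f/13 → f/11 → f/10 → f/9 → f/8 → f/7.1 → f/6.3 → f/5.6 → f/5 — 3 1/3 stops opened up (brighter).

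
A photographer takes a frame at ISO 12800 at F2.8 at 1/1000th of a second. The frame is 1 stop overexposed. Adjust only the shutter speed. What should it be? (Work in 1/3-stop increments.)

Overexposed by 1 stop → need 1 stop darker.
Shutter speed: 1/1000 → 1/1250 → 1/1600 → 1/2000.

1/2000s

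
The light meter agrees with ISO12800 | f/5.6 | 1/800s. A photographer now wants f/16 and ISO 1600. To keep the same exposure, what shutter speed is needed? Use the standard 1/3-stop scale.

Aperture: f/5.6 → f/6.3 → f/7.1 → f/8 → f/9 → f/10 → f/11 → f/13 → f/14 → f/16 — 3 stops stopped down (darker).
ISO: 12800 → 10000 → 8000 → 6400 → 5000 → 4000 → 3200 → 2500 → 2000 → 1600 — 3 stops dropped (darker).
Net change so far: 6 stops darker. Offset with the shutter speed: 1/800 → 1/640 → 1/500 → 1/400 → 1/320 → 1/250 → 1/200 → 1/160 → 1/125 → 1/100 → 1/80 → 1/60 → 1/50 → 1/40 → 1/30 → 1/25 → 1/20 → 1/15 → 1/13.

1/13s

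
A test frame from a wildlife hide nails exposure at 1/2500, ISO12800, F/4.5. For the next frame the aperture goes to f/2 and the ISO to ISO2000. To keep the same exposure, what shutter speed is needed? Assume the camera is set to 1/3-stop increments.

Aperture: f/4.5 → f/4 → f/3.5 → f/3.2 → f/2.8 → f/2.5 → f/2.2 → f/2 — 2 1/3 stops larger aperture (brighter).
ISO: 12800 → 10000 → 8000 → 6400 → 5000 → 4000 → 3200 → 2500 → 2000 — 2 2/3 stops dropped (darker).
Net change so far: 1/3 stop darker. Offset with the shutter speed: 1/2500 → 1/2000.

1/2000s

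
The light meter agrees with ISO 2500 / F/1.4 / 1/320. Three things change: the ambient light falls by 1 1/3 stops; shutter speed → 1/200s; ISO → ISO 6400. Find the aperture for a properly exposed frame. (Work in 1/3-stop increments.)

Scene light: 1 1/3 stops darker.
Shutter speed: 1/320 → 1/250 → 1/200 — 2/3 stop slower (brighter).
ISO: 2500 → 3200 → 4000 → 5000 → 6400 — 1 1/3 stops higher (brighter).
Net so far: 2/3 stop brighter. Aperture: f/1.4 → f/1.6 → f/1.8.

f/1.8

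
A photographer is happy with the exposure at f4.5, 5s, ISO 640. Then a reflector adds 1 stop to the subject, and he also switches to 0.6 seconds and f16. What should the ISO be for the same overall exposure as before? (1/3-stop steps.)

ISO 32000

Scene light: 1 stop brighter.
Shutter speed: 5 → 4 → 3.2 → 2.5 → 2 → 1.6 → 1.3 → 1 → 0.8 → 0.6 — 3 stops faster (darker).
Aperture: f/4.5 → f/5 → f/5.6 → f/6.3 → f/7.1 → f/8 → f/9 → f/10 → f/11 → f/13 → f/14 → f/16 — 3 2/3 stops narrower (darker).
Net so far: 5 2/3 stops darker. ISO: 640 → 800 → 1000 → 1250 → 1600 → 2000 → 2500 → 3200 → 4000 → 5000 → 6400 → 8000 → 10000 → 12800 → 16000 → 20000 → 25600 → 32000.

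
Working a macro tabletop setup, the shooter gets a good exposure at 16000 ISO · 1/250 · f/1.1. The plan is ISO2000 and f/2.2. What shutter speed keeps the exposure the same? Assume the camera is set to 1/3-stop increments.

1/8s

ISO: 16000 → 12800 → 10000 → 8000 → 6400 → 5000 → 4000 → 3200 → 2500 → 2000 — 3 stops lower (darker).
Aperture: f/1.1 → f/1.2 → f/1.4 → f/1.6 → f/1.8 → f/2 → f/2.2 — 2 stops narrower (darker).
Net change so far: 5 stops darker. Offset with the shutter speed: 1/250 → 1/200 → 1/160 → 1/125 → 1/100 → 1/80 → 1/60 → 1/50 → 1/40 → 1/30 → 1/25 → 1/20 → 1/15 → 1/13 → 1/10 → 1/8.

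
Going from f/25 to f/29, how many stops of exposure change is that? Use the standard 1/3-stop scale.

f/25 → f/29 — count the steps: 1 third-stops = 1/3 stop.

1/3 stop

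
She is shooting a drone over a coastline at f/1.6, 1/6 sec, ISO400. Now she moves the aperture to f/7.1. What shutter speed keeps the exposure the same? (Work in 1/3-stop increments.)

Aperture: f/1.6 → f/1.8 → f/2 → f/2.2 → f/2.5 → f/2.8 → f/3.2 → f/3.5 → f/4 → f/4.5 → f/5 → f/5.6 → f/6.3 → f/7.1 — 4 1/3 stops stopped down (darker).
Need 4 1/3 stops brighter from the shutter speed: 1/6 → 1/5 → 1/4 → 0.3 → 0.4 → 0.5 → 0.6 → 0.8 → 1 → 1.3 → 1.6 → 2 → 2.5 → 3.2.

3.2 s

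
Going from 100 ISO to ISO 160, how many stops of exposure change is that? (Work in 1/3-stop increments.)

2/3 stop

100 → 125 → 160 — count the steps: 2 third-stops = 2/3 stop.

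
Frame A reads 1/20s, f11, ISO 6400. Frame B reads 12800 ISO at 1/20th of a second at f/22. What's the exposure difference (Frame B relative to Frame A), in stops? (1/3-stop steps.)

1 stop darker

Aperture: f/11 → f/13 → f/14 → f/16 → f/18 → f/20 → f/22 — 2 stops smaller aperture (darker).
Shutter speed: unchanged.
ISO: 6400 → 8000 → 10000 → 12800 — 1 stop higher (brighter).
Net: −2 +1 = −1 stop.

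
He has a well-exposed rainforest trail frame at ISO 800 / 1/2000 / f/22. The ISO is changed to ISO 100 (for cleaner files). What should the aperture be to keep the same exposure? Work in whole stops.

f/8

ISO: 800 → 400 → 200 → 100 — 3 stops lower (darker).
Need 3 stops brighter from the aperture: f/22 → f/16 → f/11 → f/8.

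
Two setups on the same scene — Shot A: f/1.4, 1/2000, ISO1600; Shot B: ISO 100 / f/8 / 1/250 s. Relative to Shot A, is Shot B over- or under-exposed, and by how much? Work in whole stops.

Aperture: f/1.4 → f/2 → f/2.8 → f/4 → f/5.6 → f/8 — 5 stops narrower (darker).
Shutter speed: 1/2000 → 1/1000 → 1/500 → 1/250 — 3 stops longer (brighter).
ISO: 1600 → 800 → 400 → 200 → 100 — 4 stops dropped (darker).
Net: −5 +3 −4 = −6 stops.

6 stops darker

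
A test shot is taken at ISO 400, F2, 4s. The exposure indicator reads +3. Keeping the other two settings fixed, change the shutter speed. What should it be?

1/2s

Overexposed by 3 stops → need 3 stops darker.
Shutter speed: 4 → 2 → 1 → 1/2.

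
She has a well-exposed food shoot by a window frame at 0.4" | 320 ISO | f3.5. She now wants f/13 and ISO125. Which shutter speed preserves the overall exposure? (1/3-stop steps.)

13 s

Aperture: f/3.5 → f/4 → f/4.5 → f/5 → f/5.6 → f/6.3 → f/7.1 → f/8 → f/9 → f/10 → f/11 → f/13 — 3 2/3 stops narrower (darker).
ISO: 320 → 250 → 200 → 160 → 125 — 1 1/3 stops dropped (darker).
Net change so far: 5 stops darker. Offset with the shutter speed: 0.4 → 0.5 → 0.6 → 0.8 → 1 → 1.3 → 1.6 → 2 → 2.5 → 3.2 → 4 → 5 → 6 → 8 → 10 → 13.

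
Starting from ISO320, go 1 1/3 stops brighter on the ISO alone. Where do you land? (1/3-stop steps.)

ISO: 320 → 400 → 500 → 640 → 800 — 1 1/3 stops higher (brighter).

ISO 800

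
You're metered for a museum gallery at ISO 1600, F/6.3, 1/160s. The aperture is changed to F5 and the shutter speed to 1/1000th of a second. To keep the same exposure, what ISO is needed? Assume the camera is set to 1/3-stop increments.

ISO 6400

Aperture: f/6.3 → f/5.6 → f/5 — 2/3 stop opened up (brighter).
Shutter speed: 1/160 → 1/200 → 1/250 → 1/320 → 1/400 → 1/500 → 1/640 → 1/800 → 1/1000 — 2 2/3 stops faster (darker).
Net change so far: 2 stops darker. Offset with the ISO: 1600 → 2000 → 2500 → 3200 → 4000 → 5000 → 6400.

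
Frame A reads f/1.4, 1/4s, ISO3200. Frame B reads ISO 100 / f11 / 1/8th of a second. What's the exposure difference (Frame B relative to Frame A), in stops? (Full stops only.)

12 stops darker

Aperture: f/1.4 → f/2 → f/2.8 → f/4 → f/5.6 → f/8 → f/11 — 6 stops stopped down (darker).
Shutter speed: 1/4 → 1/8 — 1 stop shorter (darker).
ISO: 3200 → 1600 → 800 → 400 → 200 → 100 — 5 stops dropped (darker).
Net: −6 −1 −5 = −12 stops.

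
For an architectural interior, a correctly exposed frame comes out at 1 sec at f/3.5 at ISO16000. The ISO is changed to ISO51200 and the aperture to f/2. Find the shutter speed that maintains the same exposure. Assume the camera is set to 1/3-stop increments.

ISO: 16000 → 20000 → 25600 → 32000 → 40000 → 51200 — 1 2/3 stops higher (brighter).
Aperture: f/3.5 → f/3.2 → f/2.8 → f/2.5 → f/2.2 → f/2 — 1 2/3 stops wider (brighter).
Net change so far: 3 1/3 stops brighter. Offset with the shutter speed: 1 → 0.8 → 0.6 → 0.5 → 0.4 → 0.3 → 1/4 → 1/5 → 1/6 → 1/8 → 1/10.

1/10s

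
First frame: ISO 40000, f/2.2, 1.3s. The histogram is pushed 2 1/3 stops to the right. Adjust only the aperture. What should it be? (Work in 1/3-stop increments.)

Overexposed by 2 1/3 stops → need 2 1/3 stops darker.
Aperture: f/2.2 → f/2.5 → f/2.8 → f/3.2 → f/3.5 → f/4 → f/4.5 → f/5.

f/5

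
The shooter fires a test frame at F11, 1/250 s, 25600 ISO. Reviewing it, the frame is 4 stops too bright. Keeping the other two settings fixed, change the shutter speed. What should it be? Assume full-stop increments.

1/4000s

Overexposed by 4 stops → need 4 stops darker.
Shutter speed: 1/250 → 1/500 → 1/1000 → 1/2000 → 1/4000.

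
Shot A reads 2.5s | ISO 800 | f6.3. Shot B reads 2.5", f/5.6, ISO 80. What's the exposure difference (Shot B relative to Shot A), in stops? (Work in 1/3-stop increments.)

Aperture: f/6.3 → f/5.6 — 1/3 stop larger aperture (brighter).
Shutter speed: unchanged.
ISO: 800 → 640 → 500 → 400 → 320 → 250 → 200 → 160 → 125 → 100 → 80 — 3 1/3 stops dropped (darker).
Net: +1/3 −3 1/3 = −3 stops.

3 stops darker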